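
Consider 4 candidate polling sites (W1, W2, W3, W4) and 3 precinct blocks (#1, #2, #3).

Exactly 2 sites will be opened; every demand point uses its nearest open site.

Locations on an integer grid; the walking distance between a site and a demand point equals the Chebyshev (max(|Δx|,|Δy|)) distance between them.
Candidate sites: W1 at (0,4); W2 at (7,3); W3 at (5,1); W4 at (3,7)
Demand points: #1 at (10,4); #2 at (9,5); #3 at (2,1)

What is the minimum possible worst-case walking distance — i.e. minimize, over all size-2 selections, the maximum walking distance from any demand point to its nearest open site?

3

Open {W1, W2}.
  Farthest demand point is #1 at walking distance 3 (to W2); all others are ≤ 3.
With {W2, W3} the worst case is 3.
With {W1, W3} the worst case is 5.
No size-2 selection achieves below 3.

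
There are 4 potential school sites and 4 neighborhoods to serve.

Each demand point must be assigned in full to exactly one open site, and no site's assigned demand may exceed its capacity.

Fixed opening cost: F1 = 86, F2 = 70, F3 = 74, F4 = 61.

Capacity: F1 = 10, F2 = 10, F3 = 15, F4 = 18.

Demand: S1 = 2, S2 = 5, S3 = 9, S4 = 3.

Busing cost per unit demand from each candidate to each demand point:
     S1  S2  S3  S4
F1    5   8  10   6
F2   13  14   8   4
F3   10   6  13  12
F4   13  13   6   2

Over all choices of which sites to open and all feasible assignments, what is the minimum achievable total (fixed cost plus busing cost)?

Open {F3, F4}; cheapest assignment that respects the capacities:
  F3 (cap 15, load 7): S1, S2 — cost 2×10 + 5×6 = 50
  F4 (cap 18, load 12): S3, S4 — cost 9×6 + 3×2 = 60
  Shipping 110, fixed 135 → total 245.
  Any other capacity-feasible assignment to {F3, F4} ships for at least 110.
Compare {F1, F4}: its best feasible assignment gives total 257.
Compare {F2, F4}: its best feasible assignment gives total 282.
Every other set of open sites that can feasibly serve all demand totals ≥ 257 even under its best assignment. Minimum: 245.

245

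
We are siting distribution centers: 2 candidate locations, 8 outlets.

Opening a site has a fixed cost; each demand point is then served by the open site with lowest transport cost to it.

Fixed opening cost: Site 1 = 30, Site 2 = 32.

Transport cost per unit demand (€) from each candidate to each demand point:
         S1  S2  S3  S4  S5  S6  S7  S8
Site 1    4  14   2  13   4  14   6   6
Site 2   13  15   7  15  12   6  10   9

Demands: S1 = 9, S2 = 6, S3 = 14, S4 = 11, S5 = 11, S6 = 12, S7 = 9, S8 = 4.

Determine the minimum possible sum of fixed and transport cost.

547

Open {Site 1, Site 2}: assign each demand point to its cheapest open site.
  S1→Site 1 9×4=36, S2→Site 1 6×14=84, S3→Site 1 14×2=28, S4→Site 1 11×13=143, S5→Site 1 11×4=44, S6→Site 2 12×6=72, S7→Site 1 9×6=54, S8→Site 1 4×6=24
  transport cost 485, fixed 62 → total 547.
Compare {Site 1}: transport cost 581 + fixed 30 = 611.
Compare {Site 2}: transport cost 800 + fixed 32 = 832.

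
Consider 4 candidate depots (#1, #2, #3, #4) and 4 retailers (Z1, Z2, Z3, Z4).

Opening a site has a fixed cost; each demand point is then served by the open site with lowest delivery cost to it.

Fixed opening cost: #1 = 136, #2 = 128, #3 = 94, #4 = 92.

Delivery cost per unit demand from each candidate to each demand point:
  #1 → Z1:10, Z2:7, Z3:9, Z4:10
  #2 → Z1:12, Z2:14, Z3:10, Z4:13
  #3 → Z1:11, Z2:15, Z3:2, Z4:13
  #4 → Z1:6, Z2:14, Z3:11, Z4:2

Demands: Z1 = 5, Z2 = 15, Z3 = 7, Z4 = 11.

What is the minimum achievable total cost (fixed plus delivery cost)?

Open {#4}: assign each demand point to its cheapest open site.
  Z1→#4 5×6=30, Z2→#4 15×14=210, Z3→#4 7×11=77, Z4→#4 11×2=22
  delivery cost 339, fixed 92 → total 431.
Compare {#1, #4}: delivery cost 220 + fixed 228 = 448.
Compare {#3, #4}: delivery cost 276 + fixed 186 = 462.
Compare {#1}: delivery cost 328 + fixed 136 = 464.
All other subsets cost ≥ 448. Minimum total cost: 431.

431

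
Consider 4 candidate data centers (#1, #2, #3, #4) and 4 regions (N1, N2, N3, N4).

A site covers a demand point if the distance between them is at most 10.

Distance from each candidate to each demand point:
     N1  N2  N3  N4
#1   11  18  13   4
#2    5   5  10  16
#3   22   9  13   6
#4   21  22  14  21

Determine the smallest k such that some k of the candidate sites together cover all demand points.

Coverage sets (demand points within 10 of each site):
  #1: {N4}
  #2: {N1, N2, N3}
  #3: {N2, N4}
  #4: {}
No single site covers all 4 demand points.
But {#1, #2} covers everything, so the minimum is 2.

2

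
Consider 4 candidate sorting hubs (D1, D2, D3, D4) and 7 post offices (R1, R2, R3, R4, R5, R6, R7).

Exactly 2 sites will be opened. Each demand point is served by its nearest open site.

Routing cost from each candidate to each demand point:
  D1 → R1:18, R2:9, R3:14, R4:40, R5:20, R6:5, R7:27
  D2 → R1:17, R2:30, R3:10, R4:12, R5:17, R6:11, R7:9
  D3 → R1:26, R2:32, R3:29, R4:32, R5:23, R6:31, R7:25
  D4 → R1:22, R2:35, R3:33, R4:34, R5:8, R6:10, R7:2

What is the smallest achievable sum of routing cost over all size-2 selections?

Open {D1, D2}.
  R1→D2 17, R2→D1 9, R3→D2 10, R4→D2 12, R5→D2 17, R6→D1 5, R7→D2 9  ⇒ total 79.
Compare {D2, D4}: total 89.
Compare {D1, D4}: total 90.
No size-2 selection does better; minimum is 79.

79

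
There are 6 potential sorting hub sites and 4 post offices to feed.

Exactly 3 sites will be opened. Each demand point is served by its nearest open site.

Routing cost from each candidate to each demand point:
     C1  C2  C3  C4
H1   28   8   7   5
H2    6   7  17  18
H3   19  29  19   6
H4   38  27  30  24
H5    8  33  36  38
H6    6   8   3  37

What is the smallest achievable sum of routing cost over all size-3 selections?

21

Open {H1, H2, H6}.
  C1→H2 6, C2→H2 7, C3→H6 3, C4→H1 5  ⇒ total 21.
Compare {H1, H3, H6}: total 22.
Compare {H1, H4, H6}: total 22.
No size-3 selection does better; minimum is 21.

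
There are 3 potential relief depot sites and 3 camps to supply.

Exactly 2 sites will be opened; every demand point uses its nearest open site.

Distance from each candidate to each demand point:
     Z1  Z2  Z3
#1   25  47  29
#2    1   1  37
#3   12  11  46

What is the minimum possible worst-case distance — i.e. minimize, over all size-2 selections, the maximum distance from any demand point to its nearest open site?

29

Open {#1, #2}.
  Farthest demand point is Z3 at distance 29 (to #1); all others are ≤ 29.
With {#1, #3} the worst case is 29.
With {#2, #3} the worst case is 37.
No size-2 selection achieves below 29.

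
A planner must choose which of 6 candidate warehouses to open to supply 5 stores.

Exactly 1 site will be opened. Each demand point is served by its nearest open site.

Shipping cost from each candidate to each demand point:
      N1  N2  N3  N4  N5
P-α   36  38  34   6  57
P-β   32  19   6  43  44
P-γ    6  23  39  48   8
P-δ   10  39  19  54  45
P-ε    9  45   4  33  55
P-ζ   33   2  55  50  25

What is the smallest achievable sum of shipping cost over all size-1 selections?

Open {P-γ}.
  N1→P-γ 6, N2→P-γ 23, N3→P-γ 39, N4→P-γ 48, N5→P-γ 8  ⇒ total 124.
Compare {P-β}: total 144.
Compare {P-ε}: total 146.
No size-1 selection does better; minimum is 124.

124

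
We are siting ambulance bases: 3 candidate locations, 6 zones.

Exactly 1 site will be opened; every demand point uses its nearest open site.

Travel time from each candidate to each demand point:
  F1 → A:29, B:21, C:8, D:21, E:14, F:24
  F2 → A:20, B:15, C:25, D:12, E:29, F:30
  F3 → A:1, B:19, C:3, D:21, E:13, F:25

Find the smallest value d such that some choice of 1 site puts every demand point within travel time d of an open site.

Open {F3}.
  Farthest demand point is F at travel time 25 (to F3); all others are ≤ 25.
With {F1} the worst case is 29.
With {F2} the worst case is 30.
No size-1 selection achieves below 25.

25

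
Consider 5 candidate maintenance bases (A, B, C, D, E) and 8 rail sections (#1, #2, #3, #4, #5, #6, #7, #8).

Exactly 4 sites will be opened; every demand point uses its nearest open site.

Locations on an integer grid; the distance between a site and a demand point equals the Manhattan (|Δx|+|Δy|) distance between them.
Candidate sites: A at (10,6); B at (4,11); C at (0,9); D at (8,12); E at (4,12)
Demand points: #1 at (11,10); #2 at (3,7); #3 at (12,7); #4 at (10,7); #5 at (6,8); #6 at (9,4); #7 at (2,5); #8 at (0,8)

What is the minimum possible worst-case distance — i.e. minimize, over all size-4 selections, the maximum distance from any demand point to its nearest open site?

Open {A, B, C, D}.
  Farthest demand point is #7 at distance 6 (to C); all others are ≤ 6.
With {A, B, C, E} the worst case is 6.
With {A, C, D, E} the worst case is 6.
No size-4 selection achieves below 6.

6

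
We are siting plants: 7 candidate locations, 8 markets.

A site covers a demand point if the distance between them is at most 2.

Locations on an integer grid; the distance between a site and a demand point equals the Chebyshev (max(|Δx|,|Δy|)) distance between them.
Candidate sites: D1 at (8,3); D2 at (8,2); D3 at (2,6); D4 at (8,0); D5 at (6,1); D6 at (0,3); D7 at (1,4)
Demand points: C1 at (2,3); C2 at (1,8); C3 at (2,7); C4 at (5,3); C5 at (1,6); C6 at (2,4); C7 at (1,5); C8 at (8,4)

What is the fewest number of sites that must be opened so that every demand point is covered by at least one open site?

Coverage sets (demand points within 2 of each site):
  D1: {C8}
  D2: {C8}
  D3: {C2, C3, C5, C6, C7}
  D4: {}
  D5: {C4}
  D6: {C1, C6, C7}
  D7: {C1, C5, C6, C7}
No 3 sites suffice: every size-3 union leaves at least one demand point uncovered.
But {D1, D3, D5, D6} covers everything, so the minimum is 4.

4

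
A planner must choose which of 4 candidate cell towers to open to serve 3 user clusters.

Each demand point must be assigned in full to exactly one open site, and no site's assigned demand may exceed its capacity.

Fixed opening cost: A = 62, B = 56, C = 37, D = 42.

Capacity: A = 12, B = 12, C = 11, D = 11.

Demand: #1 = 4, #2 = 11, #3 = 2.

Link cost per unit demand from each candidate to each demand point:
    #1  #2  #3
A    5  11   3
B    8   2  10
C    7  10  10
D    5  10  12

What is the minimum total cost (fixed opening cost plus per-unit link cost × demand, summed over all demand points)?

163

Open {B, C}; cheapest assignment that respects the capacities:
  B (cap 12, load 11): #2 — cost 11×2 = 22
  C (cap 11, load 6): #1, #3 — cost 4×7 + 2×10 = 48
  Shipping 70, fixed 93 → total 163.
  Any other capacity-feasible assignment to {B, C} ships for at least 70.
Compare {B, D}: its best feasible assignment gives total 164.
Compare {A, B}: its best feasible assignment gives total 166.
Every other set of open sites that can feasibly serve all demand totals ≥ 164 even under its best assignment. Minimum: 163.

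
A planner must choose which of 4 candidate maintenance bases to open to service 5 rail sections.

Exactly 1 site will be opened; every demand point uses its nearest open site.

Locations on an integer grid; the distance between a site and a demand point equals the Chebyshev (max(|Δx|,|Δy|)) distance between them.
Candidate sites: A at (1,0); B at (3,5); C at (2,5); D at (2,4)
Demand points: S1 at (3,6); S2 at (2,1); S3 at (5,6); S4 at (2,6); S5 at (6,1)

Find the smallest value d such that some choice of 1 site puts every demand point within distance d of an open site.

4

Open {B}.
  Farthest demand point is S2 at distance 4 (to B); all others are ≤ 4.
With {C} the worst case is 4.
With {D} the worst case is 4.
No size-1 selection achieves below 4.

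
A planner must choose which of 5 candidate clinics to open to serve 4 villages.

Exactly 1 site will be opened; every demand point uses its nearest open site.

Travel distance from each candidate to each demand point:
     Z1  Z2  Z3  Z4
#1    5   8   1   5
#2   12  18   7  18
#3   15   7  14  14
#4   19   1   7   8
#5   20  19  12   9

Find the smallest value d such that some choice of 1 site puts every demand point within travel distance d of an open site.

Open {#1}.
  Farthest demand point is Z2 at travel distance 8 (to #1); all others are ≤ 8.
With {#3} the worst case is 15.
With {#2} the worst case is 18.
No size-1 selection achieves below 8.

8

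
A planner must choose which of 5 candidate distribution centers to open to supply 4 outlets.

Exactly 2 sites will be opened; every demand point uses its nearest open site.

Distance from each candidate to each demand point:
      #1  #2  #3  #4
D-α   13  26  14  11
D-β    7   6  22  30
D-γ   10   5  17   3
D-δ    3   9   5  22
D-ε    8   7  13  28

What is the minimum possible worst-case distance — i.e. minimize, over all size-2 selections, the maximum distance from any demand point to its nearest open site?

Open {D-γ, D-δ}.
  Farthest demand point is #2 at distance 5 (to D-γ); all others are ≤ 5.
With {D-α, D-δ} the worst case is 11.
With {D-α, D-ε} the worst case is 13.
No size-2 selection achieves below 5.

5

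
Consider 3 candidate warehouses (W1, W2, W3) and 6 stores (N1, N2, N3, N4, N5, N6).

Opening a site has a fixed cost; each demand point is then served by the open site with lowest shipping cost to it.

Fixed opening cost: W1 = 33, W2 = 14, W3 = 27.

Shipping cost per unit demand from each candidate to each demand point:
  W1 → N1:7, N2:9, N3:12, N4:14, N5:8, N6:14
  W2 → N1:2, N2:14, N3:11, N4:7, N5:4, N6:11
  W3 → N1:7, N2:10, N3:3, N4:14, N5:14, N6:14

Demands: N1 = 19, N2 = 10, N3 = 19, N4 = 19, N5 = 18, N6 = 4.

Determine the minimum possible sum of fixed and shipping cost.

485

Open {W2, W3}: assign each demand point to its cheapest open site.
  N1→W2 19×2=38, N2→W3 10×10=100, N3→W3 19×3=57, N4→W2 19×7=133, N5→W2 18×4=72, N6→W2 4×11=44
  shipping cost 444, fixed 41 → total 485.
Compare {W1, W2, W3}: shipping cost 434 + fixed 74 = 508.
Compare {W1, W2}: shipping cost 586 + fixed 47 = 633.
Compare {W2}: shipping cost 636 + fixed 14 = 650.
All other subsets cost ≥ 508. Minimum total cost: 485.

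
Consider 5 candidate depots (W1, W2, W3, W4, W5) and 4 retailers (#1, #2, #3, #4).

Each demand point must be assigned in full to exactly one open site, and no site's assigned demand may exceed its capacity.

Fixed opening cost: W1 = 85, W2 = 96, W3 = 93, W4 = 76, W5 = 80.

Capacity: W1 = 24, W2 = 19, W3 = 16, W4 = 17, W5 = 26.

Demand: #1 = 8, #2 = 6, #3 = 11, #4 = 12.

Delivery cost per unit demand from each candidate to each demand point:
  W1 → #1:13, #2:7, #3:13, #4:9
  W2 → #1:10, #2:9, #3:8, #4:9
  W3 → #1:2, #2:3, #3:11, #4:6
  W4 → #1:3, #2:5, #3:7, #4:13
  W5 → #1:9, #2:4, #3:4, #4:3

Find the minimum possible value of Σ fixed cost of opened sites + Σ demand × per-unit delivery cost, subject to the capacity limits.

287

Open {W3, W5}; cheapest assignment that respects the capacities:
  W3 (cap 16, load 14): #1, #2 — cost 8×2 + 6×3 = 34
  W5 (cap 26, load 23): #3, #4 — cost 11×4 + 12×3 = 80
  Shipping 114, fixed 173 → total 287.
  Any other capacity-feasible assignment to {W3, W5} ships for at least 114.
Compare {W4, W5}: its best feasible assignment gives total 290.
Compare {W3, W4, W5}: its best feasible assignment gives total 363.
Every other set of open sites that can feasibly serve all demand totals ≥ 290 even under its best assignment. Minimum: 287.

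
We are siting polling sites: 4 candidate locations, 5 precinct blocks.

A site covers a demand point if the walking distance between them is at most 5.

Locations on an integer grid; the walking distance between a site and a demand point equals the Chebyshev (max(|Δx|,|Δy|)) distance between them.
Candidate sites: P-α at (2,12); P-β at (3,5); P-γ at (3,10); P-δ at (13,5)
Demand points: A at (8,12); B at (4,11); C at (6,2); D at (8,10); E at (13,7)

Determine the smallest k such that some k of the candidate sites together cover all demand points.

Coverage sets (demand points within 5 of each site):
  P-α: {B}
  P-β: {C, D}
  P-γ: {A, B, D}
  P-δ: {D, E}
No 2 sites suffice: every size-2 union leaves at least one demand point uncovered.
But {P-β, P-γ, P-δ} covers everything, so the minimum is 3.

3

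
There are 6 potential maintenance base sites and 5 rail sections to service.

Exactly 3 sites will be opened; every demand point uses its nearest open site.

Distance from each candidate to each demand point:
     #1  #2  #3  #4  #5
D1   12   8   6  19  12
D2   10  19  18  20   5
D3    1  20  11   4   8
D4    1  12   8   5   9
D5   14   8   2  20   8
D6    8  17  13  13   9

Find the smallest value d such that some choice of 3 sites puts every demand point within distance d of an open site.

Open {D1, D2, D3}.
  Farthest demand point is #2 at distance 8 (to D1); all others are ≤ 8.
With {D1, D2, D4} the worst case is 8.
With {D1, D3, D4} the worst case is 8.
No size-3 selection achieves below 8.

8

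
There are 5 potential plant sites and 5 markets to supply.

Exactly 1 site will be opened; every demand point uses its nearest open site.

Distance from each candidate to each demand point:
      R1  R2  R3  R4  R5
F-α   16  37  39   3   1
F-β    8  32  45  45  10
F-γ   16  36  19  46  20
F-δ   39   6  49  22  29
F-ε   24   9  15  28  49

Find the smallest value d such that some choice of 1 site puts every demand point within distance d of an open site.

39

Open {F-α}.
  Farthest demand point is R3 at distance 39 (to F-α); all others are ≤ 39.
With {F-β} the worst case is 45.
With {F-γ} the worst case is 46.
No size-1 selection achieves below 39.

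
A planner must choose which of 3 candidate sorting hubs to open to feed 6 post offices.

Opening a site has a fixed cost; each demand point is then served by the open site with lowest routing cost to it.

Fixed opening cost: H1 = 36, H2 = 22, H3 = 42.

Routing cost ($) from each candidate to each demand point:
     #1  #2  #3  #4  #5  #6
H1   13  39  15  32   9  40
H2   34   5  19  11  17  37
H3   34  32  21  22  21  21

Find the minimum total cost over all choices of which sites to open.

145

Open {H2}: assign each demand point to its cheapest open site.
  #1→H2 34, #2→H2 5, #3→H2 19, #4→H2 11, #5→H2 17, #6→H2 37
  routing cost 123, fixed 22 → total 145.
Compare {H1, H2}: routing cost 90 + fixed 58 = 148.
Compare {H2, H3}: routing cost 107 + fixed 64 = 171.
Compare {H1, H2, H3}: routing cost 74 + fixed 100 = 174.
All other subsets cost ≥ 148. Minimum total cost: 145.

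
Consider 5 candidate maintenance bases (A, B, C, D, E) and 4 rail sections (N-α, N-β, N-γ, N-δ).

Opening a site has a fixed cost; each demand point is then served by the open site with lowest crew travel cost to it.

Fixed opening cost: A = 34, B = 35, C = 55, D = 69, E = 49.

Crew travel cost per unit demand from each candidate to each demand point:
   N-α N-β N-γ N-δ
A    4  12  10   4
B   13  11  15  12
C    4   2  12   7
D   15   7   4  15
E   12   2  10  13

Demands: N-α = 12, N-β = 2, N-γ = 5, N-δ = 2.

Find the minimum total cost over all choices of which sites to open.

164

Open {A}: assign each demand point to its cheapest open site.
  N-α→A 12×4=48, N-β→A 2×12=24, N-γ→A 5×10=50, N-δ→A 2×4=8
  crew travel cost 130, fixed 34 → total 164.
Compare {C}: crew travel cost 126 + fixed 55 = 181.
Compare {A, D}: crew travel cost 90 + fixed 103 = 193.
Compare {A, E}: crew travel cost 110 + fixed 83 = 193.
All other subsets cost ≥ 181. Minimum total cost: 164.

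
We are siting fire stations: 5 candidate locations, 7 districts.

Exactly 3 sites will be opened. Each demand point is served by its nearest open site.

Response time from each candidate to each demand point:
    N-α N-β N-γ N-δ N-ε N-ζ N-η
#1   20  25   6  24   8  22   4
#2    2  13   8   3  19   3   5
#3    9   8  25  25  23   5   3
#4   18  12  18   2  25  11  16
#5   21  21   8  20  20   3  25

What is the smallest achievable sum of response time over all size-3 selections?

33

Open {#1, #2, #3}.
  N-α→#2 2, N-β→#3 8, N-γ→#1 6, N-δ→#2 3, N-ε→#1 8, N-ζ→#2 3, N-η→#3 3  ⇒ total 33.
Compare {#1, #2, #4}: total 37.
Compare {#1, #2, #5}: total 39.
No size-3 selection does better; minimum is 33.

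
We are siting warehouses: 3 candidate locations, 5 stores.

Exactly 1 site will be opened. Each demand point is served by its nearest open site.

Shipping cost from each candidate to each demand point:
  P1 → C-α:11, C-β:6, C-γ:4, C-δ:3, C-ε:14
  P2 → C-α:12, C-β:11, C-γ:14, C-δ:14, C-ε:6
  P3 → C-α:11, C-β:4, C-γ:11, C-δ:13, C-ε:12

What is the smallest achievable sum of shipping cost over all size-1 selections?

38

Open {P1}.
  C-α→P1 11, C-β→P1 6, C-γ→P1 4, C-δ→P1 3, C-ε→P1 14  ⇒ total 38.
Compare {P3}: total 51.
Compare {P2}: total 57.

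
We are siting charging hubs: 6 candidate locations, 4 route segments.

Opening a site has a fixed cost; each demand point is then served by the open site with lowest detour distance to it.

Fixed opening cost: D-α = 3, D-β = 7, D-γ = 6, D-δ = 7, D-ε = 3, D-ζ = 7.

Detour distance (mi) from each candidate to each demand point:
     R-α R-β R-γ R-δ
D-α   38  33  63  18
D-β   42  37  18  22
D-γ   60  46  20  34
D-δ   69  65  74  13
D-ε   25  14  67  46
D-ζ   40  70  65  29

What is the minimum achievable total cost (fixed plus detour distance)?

87

Open {D-β, D-δ, D-ε}: assign each demand point to its cheapest open site.
  R-α→D-ε 25, R-β→D-ε 14, R-γ→D-β 18, R-δ→D-δ 13
  detour distance 70, fixed 17 → total 87.
Compare {D-α, D-β, D-ε}: detour distance 75 + fixed 13 = 88.
Compare {D-γ, D-δ, D-ε}: detour distance 72 + fixed 16 = 88.
Compare {D-β, D-ε}: detour distance 79 + fixed 10 = 89.
All other subsets cost ≥ 88. Minimum total cost: 87.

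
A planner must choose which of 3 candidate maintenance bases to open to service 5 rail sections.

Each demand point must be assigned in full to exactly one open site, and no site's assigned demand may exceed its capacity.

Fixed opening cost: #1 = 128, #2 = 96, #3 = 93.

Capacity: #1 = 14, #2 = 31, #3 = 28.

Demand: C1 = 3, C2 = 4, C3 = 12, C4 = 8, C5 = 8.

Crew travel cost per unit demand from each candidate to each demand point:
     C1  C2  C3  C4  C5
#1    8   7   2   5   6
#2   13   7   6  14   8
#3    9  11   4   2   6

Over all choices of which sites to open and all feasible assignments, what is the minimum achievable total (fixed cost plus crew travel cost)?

Open {#2, #3}; cheapest assignment that respects the capacities:
  #2 (cap 31, load 7): C1, C2 — cost 3×13 + 4×7 = 67
  #3 (cap 28, load 28): C3, C4, C5 — cost 12×4 + 8×2 + 8×6 = 112
  Shipping 179, fixed 189 → total 368.
  Any other capacity-feasible assignment to {#2, #3} ships for at least 179.
Compare {#1, #3}: its best feasible assignment gives total 380.
Compare {#1, #2}: its best feasible assignment gives total 452.
Every other set of open sites that can feasibly serve all demand totals ≥ 380 even under its best assignment. Minimum: 368.

368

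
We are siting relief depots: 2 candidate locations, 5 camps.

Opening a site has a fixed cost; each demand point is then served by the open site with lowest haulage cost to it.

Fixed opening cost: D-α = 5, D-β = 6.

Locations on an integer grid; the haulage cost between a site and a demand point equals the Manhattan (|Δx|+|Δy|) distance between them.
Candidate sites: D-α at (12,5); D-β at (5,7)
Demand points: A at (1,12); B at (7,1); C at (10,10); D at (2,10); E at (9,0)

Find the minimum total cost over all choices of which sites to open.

48

Open {D-β}: assign each demand point to its cheapest open site.
  A→D-β 9, B→D-β 8, C→D-β 8, D→D-β 6, E→D-β 11
  haulage cost 42, fixed 6 → total 48.
Compare {D-α, D-β}: haulage cost 38 + fixed 11 = 49.
Compare {D-α}: haulage cost 57 + fixed 5 = 62.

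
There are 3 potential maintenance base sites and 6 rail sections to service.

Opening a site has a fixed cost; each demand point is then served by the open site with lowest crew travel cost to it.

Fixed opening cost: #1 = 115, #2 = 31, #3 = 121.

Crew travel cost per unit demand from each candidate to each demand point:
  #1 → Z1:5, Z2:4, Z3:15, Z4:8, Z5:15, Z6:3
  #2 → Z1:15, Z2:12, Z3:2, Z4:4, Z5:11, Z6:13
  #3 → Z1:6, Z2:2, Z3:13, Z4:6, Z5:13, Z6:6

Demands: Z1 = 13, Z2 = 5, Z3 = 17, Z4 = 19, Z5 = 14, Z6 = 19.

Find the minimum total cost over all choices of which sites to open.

552

Open {#1, #2}: assign each demand point to its cheapest open site.
  Z1→#1 13×5=65, Z2→#1 5×4=20, Z3→#2 17×2=34, Z4→#2 19×4=76, Z5→#2 14×11=154, Z6→#1 19×3=57
  crew travel cost 406, fixed 146 → total 552.
Compare {#2, #3}: crew travel cost 466 + fixed 152 = 618.
Compare {#1, #2, #3}: crew travel cost 396 + fixed 267 = 663.
Compare {#2}: crew travel cost 766 + fixed 31 = 797.
All other subsets cost ≥ 618. Minimum total cost: 552.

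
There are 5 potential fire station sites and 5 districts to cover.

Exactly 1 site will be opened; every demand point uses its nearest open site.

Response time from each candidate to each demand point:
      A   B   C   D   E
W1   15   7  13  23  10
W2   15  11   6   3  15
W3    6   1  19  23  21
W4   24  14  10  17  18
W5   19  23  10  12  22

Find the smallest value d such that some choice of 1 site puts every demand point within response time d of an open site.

15

Open {W2}.
  Farthest demand point is A at response time 15 (to W2); all others are ≤ 15.
With {W1} the worst case is 23.
With {W3} the worst case is 23.
No size-1 selection achieves below 15.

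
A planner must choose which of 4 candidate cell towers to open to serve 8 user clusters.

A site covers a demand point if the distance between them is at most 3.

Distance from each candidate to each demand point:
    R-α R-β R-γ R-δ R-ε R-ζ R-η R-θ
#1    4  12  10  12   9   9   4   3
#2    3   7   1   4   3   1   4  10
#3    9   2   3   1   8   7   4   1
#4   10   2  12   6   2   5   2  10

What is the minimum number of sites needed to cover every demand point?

Coverage sets (demand points within 3 of each site):
  #1: {R-θ}
  #2: {R-α, R-γ, R-ε, R-ζ}
  #3: {R-β, R-γ, R-δ, R-θ}
  #4: {R-β, R-ε, R-η}
No 2 sites suffice: every size-2 union leaves at least one demand point uncovered.
But {#2, #3, #4} covers everything, so the minimum is 3.

3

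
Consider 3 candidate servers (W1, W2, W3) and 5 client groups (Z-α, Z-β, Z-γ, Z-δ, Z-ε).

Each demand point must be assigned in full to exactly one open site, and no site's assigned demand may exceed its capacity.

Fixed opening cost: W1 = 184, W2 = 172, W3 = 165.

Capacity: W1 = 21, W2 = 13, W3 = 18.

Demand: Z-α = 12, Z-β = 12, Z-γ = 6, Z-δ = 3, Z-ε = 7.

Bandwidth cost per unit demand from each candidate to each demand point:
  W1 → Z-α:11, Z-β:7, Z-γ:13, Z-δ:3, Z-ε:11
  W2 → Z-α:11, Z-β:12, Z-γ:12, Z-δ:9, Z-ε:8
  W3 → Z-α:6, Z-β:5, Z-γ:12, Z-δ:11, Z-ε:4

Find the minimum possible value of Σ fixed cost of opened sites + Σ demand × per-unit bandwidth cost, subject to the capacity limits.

814

Open {W1, W2, W3}; cheapest assignment that respects the capacities:
  W1 (cap 21, load 15): Z-β, Z-δ — cost 12×7 + 3×3 = 93
  W2 (cap 13, load 13): Z-γ, Z-ε — cost 6×12 + 7×8 = 128
  W3 (cap 18, load 12): Z-α — cost 12×6 = 72
  Shipping 293, fixed 521 → total 814.
  Any other capacity-feasible assignment to {W1, W2, W3} ships for at least 293.
Total demand is 40 and no other set of sites has combined capacity ≥ 40, so {W1, W2, W3} is the only feasible choice of open sites. Minimum: 814.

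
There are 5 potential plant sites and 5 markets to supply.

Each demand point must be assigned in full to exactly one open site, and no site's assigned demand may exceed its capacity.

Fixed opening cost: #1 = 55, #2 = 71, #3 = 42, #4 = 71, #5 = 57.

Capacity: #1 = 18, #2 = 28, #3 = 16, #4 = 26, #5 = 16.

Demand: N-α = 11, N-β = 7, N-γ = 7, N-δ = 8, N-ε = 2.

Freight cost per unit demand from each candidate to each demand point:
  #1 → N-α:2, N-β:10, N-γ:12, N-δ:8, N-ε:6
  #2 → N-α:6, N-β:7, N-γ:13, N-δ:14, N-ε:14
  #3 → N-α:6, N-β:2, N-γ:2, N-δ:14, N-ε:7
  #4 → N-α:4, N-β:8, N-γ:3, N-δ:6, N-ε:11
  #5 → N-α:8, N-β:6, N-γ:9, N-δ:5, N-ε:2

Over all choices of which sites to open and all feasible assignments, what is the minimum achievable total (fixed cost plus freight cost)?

247

Open {#3, #4}; cheapest assignment that respects the capacities:
  #3 (cap 16, load 16): N-β, N-γ, N-ε — cost 7×2 + 7×2 + 2×7 = 42
  #4 (cap 26, load 19): N-α, N-δ — cost 11×4 + 8×6 = 92
  Shipping 134, fixed 113 → total 247.
  Any other capacity-feasible assignment to {#3, #4} ships for at least 134.
Compare {#1, #3, #5}: its best feasible assignment gives total 248.
Compare {#1, #3, #4}: its best feasible assignment gives total 278.
Every other set of open sites that can feasibly serve all demand totals ≥ 248 even under its best assignment. Minimum: 247.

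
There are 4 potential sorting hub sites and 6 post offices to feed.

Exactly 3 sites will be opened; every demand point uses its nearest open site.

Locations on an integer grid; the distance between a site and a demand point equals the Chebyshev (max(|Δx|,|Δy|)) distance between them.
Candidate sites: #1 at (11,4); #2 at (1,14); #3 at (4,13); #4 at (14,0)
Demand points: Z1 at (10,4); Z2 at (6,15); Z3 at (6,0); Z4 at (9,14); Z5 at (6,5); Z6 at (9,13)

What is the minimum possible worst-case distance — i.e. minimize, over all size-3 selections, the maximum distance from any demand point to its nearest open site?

Open {#1, #2, #3}.
  Farthest demand point is Z3 at distance 5 (to #1); all others are ≤ 5.
With {#1, #3, #4} the worst case is 5.
With {#1, #2, #4} the worst case is 8.
No size-3 selection achieves below 5.

5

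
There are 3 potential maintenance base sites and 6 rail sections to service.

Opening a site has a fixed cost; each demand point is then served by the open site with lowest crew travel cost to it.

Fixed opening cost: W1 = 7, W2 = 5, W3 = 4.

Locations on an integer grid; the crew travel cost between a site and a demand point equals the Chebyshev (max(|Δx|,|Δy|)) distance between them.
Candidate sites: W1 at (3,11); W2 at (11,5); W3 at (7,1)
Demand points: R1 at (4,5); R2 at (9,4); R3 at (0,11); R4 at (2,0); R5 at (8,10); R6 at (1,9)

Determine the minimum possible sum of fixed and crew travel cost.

33

Open {W1, W3}: assign each demand point to its cheapest open site.
  R1→W3 4, R2→W3 3, R3→W1 3, R4→W3 5, R5→W1 5, R6→W1 2
  crew travel cost 22, fixed 11 → total 33.
Compare {W1, W2, W3}: crew travel cost 21 + fixed 16 = 37.
Compare {W1, W2}: crew travel cost 27 + fixed 12 = 39.
Compare {W1}: crew travel cost 34 + fixed 7 = 41.
All other subsets cost ≥ 37. Minimum total cost: 33.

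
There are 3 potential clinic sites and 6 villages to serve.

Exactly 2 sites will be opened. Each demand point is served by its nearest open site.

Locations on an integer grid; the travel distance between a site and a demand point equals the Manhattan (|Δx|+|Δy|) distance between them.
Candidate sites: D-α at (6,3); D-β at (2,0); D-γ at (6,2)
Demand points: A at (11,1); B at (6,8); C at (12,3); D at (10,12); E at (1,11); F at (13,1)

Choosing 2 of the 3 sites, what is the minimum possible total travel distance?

51

Open {D-α, D-γ}.
  A→D-γ 6, B→D-α 5, C→D-α 6, D→D-α 13, E→D-α 13, F→D-γ 8  ⇒ total 51.
Compare {D-α, D-β}: total 52.
Compare {D-β, D-γ}: total 53.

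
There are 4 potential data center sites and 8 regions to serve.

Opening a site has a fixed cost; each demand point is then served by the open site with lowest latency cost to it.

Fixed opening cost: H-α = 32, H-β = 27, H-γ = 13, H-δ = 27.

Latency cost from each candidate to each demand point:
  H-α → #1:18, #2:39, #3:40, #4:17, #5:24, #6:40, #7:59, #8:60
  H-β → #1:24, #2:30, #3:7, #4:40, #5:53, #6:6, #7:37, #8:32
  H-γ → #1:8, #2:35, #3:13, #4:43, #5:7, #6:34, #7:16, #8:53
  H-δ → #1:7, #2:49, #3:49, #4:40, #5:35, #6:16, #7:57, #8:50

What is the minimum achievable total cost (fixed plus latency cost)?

186

Open {H-β, H-γ}: assign each demand point to its cheapest open site.
  #1→H-γ 8, #2→H-β 30, #3→H-β 7, #4→H-β 40, #5→H-γ 7, #6→H-β 6, #7→H-γ 16, #8→H-β 32
  latency cost 146, fixed 40 → total 186.
Compare {H-α, H-β, H-γ}: latency cost 123 + fixed 72 = 195.
Compare {H-β, H-γ, H-δ}: latency cost 145 + fixed 67 = 212.
Compare {H-α, H-β, H-γ, H-δ}: latency cost 122 + fixed 99 = 221.
All other subsets cost ≥ 195. Minimum total cost: 186.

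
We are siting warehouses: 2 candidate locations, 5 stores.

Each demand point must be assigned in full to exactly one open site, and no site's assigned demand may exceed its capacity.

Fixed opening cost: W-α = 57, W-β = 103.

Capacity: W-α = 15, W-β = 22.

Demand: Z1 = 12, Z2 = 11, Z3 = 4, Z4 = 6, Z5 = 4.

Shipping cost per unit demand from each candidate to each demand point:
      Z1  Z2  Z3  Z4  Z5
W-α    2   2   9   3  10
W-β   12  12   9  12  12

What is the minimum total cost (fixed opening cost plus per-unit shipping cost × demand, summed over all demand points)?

Open {W-α, W-β}; cheapest assignment that respects the capacities:
  W-α (cap 15, load 15): Z2, Z5 — cost 11×2 + 4×10 = 62
  W-β (cap 22, load 22): Z1, Z3, Z4 — cost 12×12 + 4×9 + 6×12 = 252
  Shipping 314, fixed 160 → total 474.
  Any other capacity-feasible assignment to {W-α, W-β} ships for at least 314.
Total demand is 37 and no other set of sites has combined capacity ≥ 37, so {W-α, W-β} is the only feasible choice of open sites. Minimum: 474.

474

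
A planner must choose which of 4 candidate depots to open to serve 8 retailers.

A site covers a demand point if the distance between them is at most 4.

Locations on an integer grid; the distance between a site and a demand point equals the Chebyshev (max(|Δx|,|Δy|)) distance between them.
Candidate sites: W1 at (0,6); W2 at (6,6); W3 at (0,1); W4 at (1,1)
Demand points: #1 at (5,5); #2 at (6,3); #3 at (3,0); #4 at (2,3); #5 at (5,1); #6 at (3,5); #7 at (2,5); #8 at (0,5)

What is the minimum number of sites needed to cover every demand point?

Coverage sets (demand points within 4 of each site):
  W1: {#4, #6, #7, #8}
  W2: {#1, #2, #4, #6, #7}
  W3: {#3, #4, #6, #7, #8}
  W4: {#1, #3, #4, #5, #6, #7, #8}
No single site covers all 8 demand points.
But {W2, W4} covers everything, so the minimum is 2.

2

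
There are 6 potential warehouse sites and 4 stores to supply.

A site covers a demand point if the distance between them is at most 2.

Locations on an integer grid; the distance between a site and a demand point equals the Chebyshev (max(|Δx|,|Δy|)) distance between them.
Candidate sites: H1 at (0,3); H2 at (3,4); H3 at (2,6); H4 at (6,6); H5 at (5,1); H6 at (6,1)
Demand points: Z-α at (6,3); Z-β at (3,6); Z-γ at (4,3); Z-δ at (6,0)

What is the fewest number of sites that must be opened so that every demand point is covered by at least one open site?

Coverage sets (demand points within 2 of each site):
  H1: {}
  H2: {Z-β, Z-γ}
  H3: {Z-β}
  H4: {}
  H5: {Z-α, Z-γ, Z-δ}
  H6: {Z-α, Z-γ, Z-δ}
No single site covers all 4 demand points.
But {H2, H5} covers everything, so the minimum is 2.

2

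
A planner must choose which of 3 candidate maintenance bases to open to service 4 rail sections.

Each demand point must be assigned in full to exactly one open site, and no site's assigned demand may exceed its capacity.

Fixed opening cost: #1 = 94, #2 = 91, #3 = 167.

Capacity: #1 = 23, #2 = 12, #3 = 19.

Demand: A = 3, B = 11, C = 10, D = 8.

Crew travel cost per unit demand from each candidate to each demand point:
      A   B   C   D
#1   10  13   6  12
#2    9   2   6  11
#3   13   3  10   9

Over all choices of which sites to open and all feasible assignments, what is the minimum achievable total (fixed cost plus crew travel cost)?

Open {#1, #2}; cheapest assignment that respects the capacities:
  #1 (cap 23, load 21): A, C, D — cost 3×10 + 10×6 + 8×12 = 186
  #2 (cap 12, load 11): B — cost 11×2 = 22
  Shipping 208, fixed 185 → total 393.
  Any other capacity-feasible assignment to {#1, #2} ships for at least 208.
Compare {#1, #3}: its best feasible assignment gives total 456.
Compare {#1, #2, #3}: its best feasible assignment gives total 536.
Every other set of open sites that can feasibly serve all demand totals ≥ 456 even under its best assignment. Minimum: 393.

393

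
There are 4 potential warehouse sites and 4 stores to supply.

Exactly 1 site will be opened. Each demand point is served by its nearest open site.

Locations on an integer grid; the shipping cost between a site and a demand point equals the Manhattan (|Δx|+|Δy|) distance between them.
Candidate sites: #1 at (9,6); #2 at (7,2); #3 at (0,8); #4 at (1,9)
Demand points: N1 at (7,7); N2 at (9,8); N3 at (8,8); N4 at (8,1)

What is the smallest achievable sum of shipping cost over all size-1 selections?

Open {#1}.
  N1→#1 3, N2→#1 2, N3→#1 3, N4→#1 6  ⇒ total 14.
Compare {#2}: total 22.
Compare {#3}: total 40.
No size-1 selection does better; minimum is 14.

14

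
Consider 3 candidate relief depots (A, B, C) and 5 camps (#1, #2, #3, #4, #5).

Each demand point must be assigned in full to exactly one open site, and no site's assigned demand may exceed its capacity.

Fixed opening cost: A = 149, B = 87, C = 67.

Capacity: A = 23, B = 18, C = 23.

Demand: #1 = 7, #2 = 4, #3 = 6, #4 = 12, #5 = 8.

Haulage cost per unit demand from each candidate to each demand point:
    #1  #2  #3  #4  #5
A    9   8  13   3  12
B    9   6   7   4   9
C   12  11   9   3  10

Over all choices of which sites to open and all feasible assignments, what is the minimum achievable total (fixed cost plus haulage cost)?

399

Open {B, C}; cheapest assignment that respects the capacities:
  B (cap 18, load 17): #1, #2, #3 — cost 7×9 + 4×6 + 6×7 = 129
  C (cap 23, load 20): #4, #5 — cost 12×3 + 8×10 = 116
  Shipping 245, fixed 154 → total 399.
  Any other capacity-feasible assignment to {B, C} ships for at least 245.
Compare {A, B}: its best feasible assignment gives total 473.
Compare {A, C}: its best feasible assignment gives total 481.
Every other set of open sites that can feasibly serve all demand totals ≥ 473 even under its best assignment. Minimum: 399.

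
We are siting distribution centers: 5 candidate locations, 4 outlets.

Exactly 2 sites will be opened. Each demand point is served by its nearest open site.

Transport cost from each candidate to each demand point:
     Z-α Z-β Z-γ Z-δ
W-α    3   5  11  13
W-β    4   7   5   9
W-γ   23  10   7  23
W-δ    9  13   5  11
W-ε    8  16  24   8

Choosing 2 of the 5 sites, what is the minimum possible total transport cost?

Open {W-α, W-β}.
  Z-α→W-α 3, Z-β→W-α 5, Z-γ→W-β 5, Z-δ→W-β 9  ⇒ total 22.
Compare {W-α, W-δ}: total 24.
Compare {W-β, W-ε}: total 24.
No size-2 selection does better; minimum is 22.

22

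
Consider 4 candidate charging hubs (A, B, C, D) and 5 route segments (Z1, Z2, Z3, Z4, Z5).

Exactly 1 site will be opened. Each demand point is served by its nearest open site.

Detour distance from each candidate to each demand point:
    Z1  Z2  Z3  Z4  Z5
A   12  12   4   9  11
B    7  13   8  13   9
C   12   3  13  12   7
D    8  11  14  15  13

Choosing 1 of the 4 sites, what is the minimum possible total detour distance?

47

Open {C}.
  Z1→C 12, Z2→C 3, Z3→C 13, Z4→C 12, Z5→C 7  ⇒ total 47.
Compare {A}: total 48.
Compare {B}: total 50.
No size-1 selection does better; minimum is 47.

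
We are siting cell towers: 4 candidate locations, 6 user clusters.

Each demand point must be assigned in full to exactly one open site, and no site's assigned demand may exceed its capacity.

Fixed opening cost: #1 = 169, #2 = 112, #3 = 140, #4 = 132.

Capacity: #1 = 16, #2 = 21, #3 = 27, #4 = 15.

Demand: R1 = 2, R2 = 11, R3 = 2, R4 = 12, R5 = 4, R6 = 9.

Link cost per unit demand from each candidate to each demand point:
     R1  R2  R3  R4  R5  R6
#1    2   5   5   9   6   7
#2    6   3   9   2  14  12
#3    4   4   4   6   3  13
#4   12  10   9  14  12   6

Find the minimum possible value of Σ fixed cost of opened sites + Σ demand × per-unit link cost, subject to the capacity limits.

Open {#2, #3}; cheapest assignment that respects the capacities:
  #2 (cap 21, load 21): R4, R6 — cost 12×2 + 9×12 = 132
  #3 (cap 27, load 19): R1, R2, R3, R5 — cost 2×4 + 11×4 + 2×4 + 4×3 = 72
  Shipping 204, fixed 252 → total 456.
  Any other capacity-feasible assignment to {#2, #3} ships for at least 204.
Compare {#3, #4}: its best feasible assignment gives total 496.
Compare {#1, #3}: its best feasible assignment gives total 514.
Every other set of open sites that can feasibly serve all demand totals ≥ 496 even under its best assignment. Minimum: 456.

456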